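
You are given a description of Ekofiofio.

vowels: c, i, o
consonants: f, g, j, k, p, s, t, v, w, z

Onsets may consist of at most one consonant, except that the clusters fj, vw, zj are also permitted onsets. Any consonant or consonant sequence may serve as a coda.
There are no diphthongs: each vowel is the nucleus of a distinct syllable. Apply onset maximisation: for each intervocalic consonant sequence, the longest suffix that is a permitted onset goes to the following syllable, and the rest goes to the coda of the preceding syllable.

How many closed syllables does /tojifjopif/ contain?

1

The vowels are o, i, o, i — 4 nuclei, so 4 syllables.
V1 /o/ – V2 /i/: just /j/ — single C goes to the following onset.
V2 /i/ – V3 /o/: /fj/ is a licit onset in full, so it all attaches to the next syllable.
V3 /o/ – V4 /i/: just /p/ — single C goes to the following onset.
Putting it together: to.ji.fjo.pif.
Classifying each syllable: /to/ (open), /ji/ (open), /fjo/ (open), /pif/ (closed).
Closed syllables: 1.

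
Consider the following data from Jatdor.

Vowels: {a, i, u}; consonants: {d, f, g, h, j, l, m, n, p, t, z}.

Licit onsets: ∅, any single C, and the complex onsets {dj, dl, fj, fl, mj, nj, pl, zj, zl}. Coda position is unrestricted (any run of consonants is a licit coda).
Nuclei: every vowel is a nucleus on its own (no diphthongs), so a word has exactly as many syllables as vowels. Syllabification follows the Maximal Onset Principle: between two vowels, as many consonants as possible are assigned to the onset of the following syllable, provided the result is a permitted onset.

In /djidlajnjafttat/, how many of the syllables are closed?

3

The vowels are i, a, a, a — 4 nuclei, so 4 syllables.
Between /i/ (V1) and /a/ (V2): /dl/ — entire cluster is a permitted onset → onset /dl/, coda ∅.
Between /a/ (V2) and /a/ (V3): cluster /jnj/ — the longest permitted-onset suffix is /nj/; onset = /nj/, preceding coda = /j/.
Between /a/ (V3) and /a/ (V4): cluster /ftt/ — the longest permitted-onset suffix is /t/; onset = /t/, preceding coda = /ft/.
So the parse is dji.dlaj.njaft.tat.
Classifying each syllable: /dji/ (open), /dlaj/ (closed), /njaft/ (closed), /tat/ (closed).
Closed syllables: 3.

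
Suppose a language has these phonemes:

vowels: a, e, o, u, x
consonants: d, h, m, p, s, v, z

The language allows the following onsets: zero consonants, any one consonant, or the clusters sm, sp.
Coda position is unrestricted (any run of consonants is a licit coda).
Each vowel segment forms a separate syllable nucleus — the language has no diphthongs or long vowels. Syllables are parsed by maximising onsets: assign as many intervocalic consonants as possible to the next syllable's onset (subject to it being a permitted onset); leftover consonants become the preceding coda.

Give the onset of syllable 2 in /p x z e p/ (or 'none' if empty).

z

Vowels present: x, e; each is a nucleus, giving 2 syllables.
Between /x/ (V1) and /e/ (V2): /z/ → onset of the next syllable (single consonants are always licit onsets).
Syllabification: px.zep.
Syllable 2 is /zep/: onset /z/, nucleus /e/, coda /p/.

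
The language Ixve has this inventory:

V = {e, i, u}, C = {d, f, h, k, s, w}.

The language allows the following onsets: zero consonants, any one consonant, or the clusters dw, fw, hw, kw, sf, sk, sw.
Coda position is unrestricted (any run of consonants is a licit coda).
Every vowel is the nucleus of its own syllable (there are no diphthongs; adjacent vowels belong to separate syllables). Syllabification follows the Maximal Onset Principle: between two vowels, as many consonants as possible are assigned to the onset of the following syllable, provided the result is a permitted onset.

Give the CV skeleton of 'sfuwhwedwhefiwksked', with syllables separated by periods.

CCVC.CCVCC.CV.CVCC.CCVC

Vowels present: u, e, e, i, e; each is a nucleus, giving 5 syllables.
σ1/σ2 boundary: cluster /whw/ — the longest permitted-onset suffix is /hw/; onset = /hw/, preceding coda = /w/.
σ2/σ3 boundary: /dwh/ splits as /dw/ + /h/ (/h/ is the longest suffix that is a licit onset).
σ3/σ4 boundary: /f/ → onset of the next syllable (single consonants are always licit onsets).
σ4/σ5 boundary: /wksk/ splits as /wk/ + /sk/ (/sk/ is the longest suffix that is a licit onset).
Putting it together: sfuw.hwedw.he.fiwk.sked.
Mapping each syllable to C/V: /sfuw/ → CCVC, /hwedw/ → CCVCC, /he/ → CV, /fiwk/ → CVCC, /sked/ → CCVC.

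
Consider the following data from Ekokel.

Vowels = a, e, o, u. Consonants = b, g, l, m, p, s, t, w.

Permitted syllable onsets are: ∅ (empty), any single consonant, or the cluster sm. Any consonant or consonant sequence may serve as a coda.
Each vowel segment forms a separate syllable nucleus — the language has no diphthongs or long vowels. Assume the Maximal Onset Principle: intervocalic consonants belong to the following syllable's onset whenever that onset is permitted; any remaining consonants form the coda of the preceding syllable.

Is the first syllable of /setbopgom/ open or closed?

Nuclei (vowels): e, o, o → 3 syllables.
/e…o/ gap (V1→V2): /tb/ splits as /t/ + /b/ (/b/ is the longest suffix that is a licit onset).
/o…o/ gap (V2→V3): /pg/ — longest licit onset from the right is /g/, leaving /p/ as coda.
Syllabification: set.bop.gom.
Syllable 1 is /set/ with coda /t/, so it is closed.

closed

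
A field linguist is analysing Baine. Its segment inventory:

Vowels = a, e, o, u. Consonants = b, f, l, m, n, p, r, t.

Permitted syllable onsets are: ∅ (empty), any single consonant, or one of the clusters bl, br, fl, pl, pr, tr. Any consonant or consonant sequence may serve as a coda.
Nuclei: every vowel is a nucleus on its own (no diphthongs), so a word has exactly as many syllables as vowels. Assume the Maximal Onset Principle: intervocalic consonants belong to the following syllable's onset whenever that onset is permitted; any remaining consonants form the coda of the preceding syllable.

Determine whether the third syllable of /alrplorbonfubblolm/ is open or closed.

The vowels are a, o, o, u, o — 5 nuclei, so 5 syllables.
/a…o/ gap (V1→V2): /lrpl/; trying suffixes from longest down, /pl/ is the first permitted one, so coda /lr/ | onset /pl/.
/o…o/ gap (V2→V3): /rb/; trying suffixes from longest down, /b/ is the first permitted one, so coda /r/ | onset /b/.
/o…u/ gap (V3→V4): /nf/ — longest licit onset from the right is /f/, leaving /n/ as coda.
/u…o/ gap (V4→V5): cluster /bbl/ — the longest permitted-onset suffix is /bl/; onset = /bl/, preceding coda = /b/.
So the parse is alr.plor.bon.fub.blolm.
Syllable 3 is /bon/ with coda /n/, so it is closed.

closed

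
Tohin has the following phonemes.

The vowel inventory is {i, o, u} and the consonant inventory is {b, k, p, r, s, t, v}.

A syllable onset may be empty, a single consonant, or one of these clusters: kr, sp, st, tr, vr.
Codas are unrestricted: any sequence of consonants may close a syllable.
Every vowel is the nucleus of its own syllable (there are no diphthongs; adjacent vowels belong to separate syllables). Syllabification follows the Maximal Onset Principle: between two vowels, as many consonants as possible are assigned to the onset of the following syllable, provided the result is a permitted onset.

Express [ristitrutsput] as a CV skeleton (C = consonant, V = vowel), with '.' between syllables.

CV.CCV.CCVC.CCVC

Nuclei (vowels): i, i, u, u → 4 syllables.
Between /i/ (V1) and /i/ (V2): /st/ — entire cluster is a permitted onset → onset /st/, coda ∅.
Between /i/ (V2) and /u/ (V3): /tr/ is a licit onset in full, so it all attaches to the next syllable.
Between /u/ (V3) and /u/ (V4): /tsp/; trying suffixes from longest down, /sp/ is the first permitted one, so coda /t/ | onset /sp/.
Putting it together: ri.sti.trut.sput.
Mapping each syllable to C/V: /ri/ → CV, /sti/ → CCV, /trut/ → CCVC, /sput/ → CCVC.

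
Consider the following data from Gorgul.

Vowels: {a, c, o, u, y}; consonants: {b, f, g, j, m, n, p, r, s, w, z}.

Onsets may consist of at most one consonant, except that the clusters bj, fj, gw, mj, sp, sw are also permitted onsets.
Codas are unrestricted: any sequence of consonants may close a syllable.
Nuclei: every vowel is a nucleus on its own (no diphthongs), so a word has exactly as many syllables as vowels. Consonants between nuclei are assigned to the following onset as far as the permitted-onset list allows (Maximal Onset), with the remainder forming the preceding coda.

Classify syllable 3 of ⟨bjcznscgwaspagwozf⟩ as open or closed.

The vowels are c, c, a, a, o — 5 nuclei, so 5 syllables.
σ1/σ2 boundary: cluster /zns/ — the longest permitted-onset suffix is /s/; onset = /s/, preceding coda = /zn/.
σ2/σ3 boundary: cluster /gw/ — /gw/ is itself a permitted onset, so the whole cluster goes right; preceding coda = ∅.
σ3/σ4 boundary: /sp/ is a licit onset in full, so it all attaches to the next syllable.
σ4/σ5 boundary: /gw/ — entire cluster is a permitted onset → onset /gw/, coda ∅.
Result: bjczn.sc.gwa.spa.gwozf.
Syllable 3 is /gwa/; it ends in its nucleus with no coda, so it is open.

open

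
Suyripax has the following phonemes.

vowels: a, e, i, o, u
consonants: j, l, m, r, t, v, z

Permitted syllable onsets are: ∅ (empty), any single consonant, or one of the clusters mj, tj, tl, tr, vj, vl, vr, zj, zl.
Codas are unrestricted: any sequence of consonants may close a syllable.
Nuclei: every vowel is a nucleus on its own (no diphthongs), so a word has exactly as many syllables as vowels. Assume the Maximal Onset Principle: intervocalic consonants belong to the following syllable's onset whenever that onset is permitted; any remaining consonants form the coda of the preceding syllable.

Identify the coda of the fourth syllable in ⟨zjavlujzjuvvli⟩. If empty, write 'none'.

Vowels present: a, u, u, i; each is a nucleus, giving 4 syllables.
Between /a/ (V1) and /u/ (V2): /vl/ is a licit onset in full, so it all attaches to the next syllable.
Between /u/ (V2) and /u/ (V3): /jzj/ — longest licit onset from the right is /zj/, leaving /j/ as coda.
Between /u/ (V3) and /i/ (V4): /vvl/; trying suffixes from longest down, /vl/ is the first permitted one, so coda /v/ | onset /vl/.
Result: zja.vluj.zjuv.vli.
Syllable 4 is /vli/: onset /vl/, nucleus /i/, coda ∅.

none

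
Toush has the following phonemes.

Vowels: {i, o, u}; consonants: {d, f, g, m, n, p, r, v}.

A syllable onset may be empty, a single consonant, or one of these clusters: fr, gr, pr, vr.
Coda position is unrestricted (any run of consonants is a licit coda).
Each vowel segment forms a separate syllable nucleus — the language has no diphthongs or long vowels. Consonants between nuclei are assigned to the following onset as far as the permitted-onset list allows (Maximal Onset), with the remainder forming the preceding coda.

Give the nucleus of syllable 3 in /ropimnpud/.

u

The vowels are o, i, u — 3 nuclei, so 3 syllables.
The third nucleus (vowel 3 from the left) is /u/.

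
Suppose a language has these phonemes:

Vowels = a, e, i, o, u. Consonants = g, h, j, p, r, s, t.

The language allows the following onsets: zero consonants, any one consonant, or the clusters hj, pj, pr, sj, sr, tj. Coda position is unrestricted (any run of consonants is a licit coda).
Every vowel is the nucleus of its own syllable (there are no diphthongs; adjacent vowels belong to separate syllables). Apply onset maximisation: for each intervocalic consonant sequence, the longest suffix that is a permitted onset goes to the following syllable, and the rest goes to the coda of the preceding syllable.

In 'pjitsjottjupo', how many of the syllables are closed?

Vowels present: i, o, u, o; each is a nucleus, giving 4 syllables.
V1 /i/ – V2 /o/: /tsj/; trying suffixes from longest down, /sj/ is the first permitted one, so coda /t/ | onset /sj/.
V2 /o/ – V3 /u/: cluster /ttj/ — the longest permitted-onset suffix is /tj/; onset = /tj/, preceding coda = /t/.
V3 /u/ – V4 /o/: just /p/ — single C goes to the following onset.
Result: pjit.sjot.tju.po.
Classifying each syllable: /pjit/ (closed), /sjot/ (closed), /tju/ (open), /po/ (open).
Closed syllables: 2.

2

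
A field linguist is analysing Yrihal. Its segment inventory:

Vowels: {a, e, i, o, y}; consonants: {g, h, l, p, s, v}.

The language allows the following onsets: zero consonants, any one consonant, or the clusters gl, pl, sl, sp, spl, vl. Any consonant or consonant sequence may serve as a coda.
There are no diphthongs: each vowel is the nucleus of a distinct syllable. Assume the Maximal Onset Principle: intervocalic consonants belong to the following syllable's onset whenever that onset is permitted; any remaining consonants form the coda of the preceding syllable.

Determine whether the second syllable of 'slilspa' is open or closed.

open

Vowels present: i, a; each is a nucleus, giving 2 syllables.
/i…a/ gap (V1→V2): /lsp/ — longest licit onset from the right is /sp/, leaving /l/ as coda.
Putting it together: slil.spa.
Syllable 2 is /spa/; it ends in its nucleus with no coda, so it is open.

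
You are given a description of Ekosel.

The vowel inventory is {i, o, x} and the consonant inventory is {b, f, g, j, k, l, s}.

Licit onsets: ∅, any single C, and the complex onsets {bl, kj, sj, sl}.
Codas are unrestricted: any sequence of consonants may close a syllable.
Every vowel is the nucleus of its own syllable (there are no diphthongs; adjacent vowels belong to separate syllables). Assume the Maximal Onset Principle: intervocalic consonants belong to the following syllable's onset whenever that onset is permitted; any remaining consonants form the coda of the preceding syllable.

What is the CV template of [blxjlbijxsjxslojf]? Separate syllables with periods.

Vowels present: x, i, x, x, o; each is a nucleus, giving 5 syllables.
σ1/σ2 boundary: /jlb/; trying suffixes from longest down, /b/ is the first permitted one, so coda /jl/ | onset /b/.
σ2/σ3 boundary: /j/ is a single consonant, so it becomes the next onset.
σ3/σ4 boundary: /sj/ — entire cluster is a permitted onset → onset /sj/, coda ∅.
σ4/σ5 boundary: /sl/ is a licit onset in full, so it all attaches to the next syllable.
So the parse is blxjl.bi.jx.sjx.slojf.
Mapping each syllable to C/V: /blxjl/ → CCVCC, /bi/ → CV, /jx/ → CV, /sjx/ → CCV, /slojf/ → CCVCC.

CCVCC.CV.CV.CCV.CCVCC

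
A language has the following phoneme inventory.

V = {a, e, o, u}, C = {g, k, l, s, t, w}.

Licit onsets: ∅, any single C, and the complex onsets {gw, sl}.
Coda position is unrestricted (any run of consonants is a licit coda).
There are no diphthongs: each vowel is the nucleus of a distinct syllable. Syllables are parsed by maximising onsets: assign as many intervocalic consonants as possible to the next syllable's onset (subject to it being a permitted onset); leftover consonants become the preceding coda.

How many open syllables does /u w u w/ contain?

1

Nuclei (vowels): u, u → 2 syllables.
Between /u/ (V1) and /u/ (V2): /w/ → onset of the next syllable (single consonants are always licit onsets).
Putting it together: u.wuw.
Classifying each syllable: /u/ (open), /wuw/ (closed).
Open syllables: 1.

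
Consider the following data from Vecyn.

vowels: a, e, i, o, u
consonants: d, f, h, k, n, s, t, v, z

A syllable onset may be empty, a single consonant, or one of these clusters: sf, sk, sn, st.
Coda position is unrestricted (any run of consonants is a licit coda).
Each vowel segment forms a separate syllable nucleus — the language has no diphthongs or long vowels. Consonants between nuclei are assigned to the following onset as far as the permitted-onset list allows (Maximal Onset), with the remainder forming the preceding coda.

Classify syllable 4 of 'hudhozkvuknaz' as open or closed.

The vowels are u, o, u, a — 4 nuclei, so 4 syllables.
σ1/σ2 boundary: /dh/; trying suffixes from longest down, /h/ is the first permitted one, so coda /d/ | onset /h/.
σ2/σ3 boundary: cluster /zkv/ — the longest permitted-onset suffix is /v/; onset = /v/, preceding coda = /zk/.
σ3/σ4 boundary: /kn/ splits as /k/ + /n/ (/n/ is the longest suffix that is a licit onset).
Putting it together: hud.hozk.vuk.naz.
Syllable 4 is /naz/ with coda /z/, so it is closed.

closed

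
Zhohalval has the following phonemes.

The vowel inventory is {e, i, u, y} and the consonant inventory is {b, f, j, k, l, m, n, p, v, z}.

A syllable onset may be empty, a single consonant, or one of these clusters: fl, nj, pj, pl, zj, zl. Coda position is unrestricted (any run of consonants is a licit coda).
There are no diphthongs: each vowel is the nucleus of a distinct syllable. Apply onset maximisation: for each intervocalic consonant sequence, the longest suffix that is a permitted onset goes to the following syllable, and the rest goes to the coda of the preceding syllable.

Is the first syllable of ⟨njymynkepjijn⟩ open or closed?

open

Vowels present: y, y, e, i; each is a nucleus, giving 4 syllables.
/y…y/ gap (V1→V2): just /m/ — single C goes to the following onset.
/y…e/ gap (V2→V3): /nk/ splits as /n/ + /k/ (/k/ is the longest suffix that is a licit onset).
/e…i/ gap (V3→V4): /pj/ — entire cluster is a permitted onset → onset /pj/, coda ∅.
So the parse is njy.myn.ke.pjijn.
Syllable 1 is /njy/; it ends in its nucleus with no coda, so it is open.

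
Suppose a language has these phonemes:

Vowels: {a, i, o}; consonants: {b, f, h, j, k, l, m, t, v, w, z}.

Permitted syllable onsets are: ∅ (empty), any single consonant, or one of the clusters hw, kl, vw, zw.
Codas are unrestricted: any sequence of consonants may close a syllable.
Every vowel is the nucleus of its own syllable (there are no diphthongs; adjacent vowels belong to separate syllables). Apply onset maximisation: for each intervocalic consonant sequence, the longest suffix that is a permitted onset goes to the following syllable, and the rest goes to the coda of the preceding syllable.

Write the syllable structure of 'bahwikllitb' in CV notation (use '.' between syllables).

Vowels present: a, i, i; each is a nucleus, giving 3 syllables.
V1 /a/ – V2 /i/: /hw/ — entire cluster is a permitted onset → onset /hw/, coda ∅.
V2 /i/ – V3 /i/: /kll/ splits as /kl/ + /l/ (/l/ is the longest suffix that is a licit onset).
Result: ba.hwikl.litb.
Mapping each syllable to C/V: /ba/ → CV, /hwikl/ → CCVCC, /litb/ → CVCC.

CV.CCVCC.CVCC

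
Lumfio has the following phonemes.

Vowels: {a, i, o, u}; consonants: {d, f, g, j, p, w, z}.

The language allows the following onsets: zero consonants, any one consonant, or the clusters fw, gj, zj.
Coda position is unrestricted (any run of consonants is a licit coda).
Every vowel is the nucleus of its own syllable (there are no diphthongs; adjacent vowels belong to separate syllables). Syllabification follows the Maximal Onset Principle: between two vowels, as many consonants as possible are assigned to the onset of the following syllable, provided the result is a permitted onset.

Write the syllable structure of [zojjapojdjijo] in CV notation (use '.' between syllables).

Nuclei (vowels): o, a, o, i, o → 5 syllables.
σ1/σ2 boundary: /jj/; trying suffixes from longest down, /j/ is the first permitted one, so coda /j/ | onset /j/.
σ2/σ3 boundary: /p/ is a single consonant, so it becomes the next onset.
σ3/σ4 boundary: /jdj/ — longest licit onset from the right is /j/, leaving /jd/ as coda.
σ4/σ5 boundary: /j/ → onset of the next syllable (single consonants are always licit onsets).
Result: zoj.ja.pojd.ji.jo.
Mapping each syllable to C/V: /zoj/ → CVC, /ja/ → CV, /pojd/ → CVCC, /ji/ → CV, /jo/ → CV.

CVC.CV.CVCC.CV.CV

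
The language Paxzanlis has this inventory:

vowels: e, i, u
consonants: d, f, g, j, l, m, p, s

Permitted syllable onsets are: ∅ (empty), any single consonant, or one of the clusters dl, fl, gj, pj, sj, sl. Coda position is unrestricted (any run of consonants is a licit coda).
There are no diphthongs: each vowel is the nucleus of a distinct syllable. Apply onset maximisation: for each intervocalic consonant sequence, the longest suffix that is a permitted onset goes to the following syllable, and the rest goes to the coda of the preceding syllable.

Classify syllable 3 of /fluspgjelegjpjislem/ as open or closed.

Nuclei (vowels): u, e, e, i, e → 5 syllables.
/u…e/ gap (V1→V2): /spgj/; trying suffixes from longest down, /gj/ is the first permitted one, so coda /sp/ | onset /gj/.
/e…e/ gap (V2→V3): just /l/ — single C goes to the following onset.
/e…i/ gap (V3→V4): cluster /gjpj/ — the longest permitted-onset suffix is /pj/; onset = /pj/, preceding coda = /gj/.
/i…e/ gap (V4→V5): /sl/ is a licit onset in full, so it all attaches to the next syllable.
So the parse is flusp.gje.legj.pji.slem.
Syllable 3 is /legj/ with coda /gj/, so it is closed.

closed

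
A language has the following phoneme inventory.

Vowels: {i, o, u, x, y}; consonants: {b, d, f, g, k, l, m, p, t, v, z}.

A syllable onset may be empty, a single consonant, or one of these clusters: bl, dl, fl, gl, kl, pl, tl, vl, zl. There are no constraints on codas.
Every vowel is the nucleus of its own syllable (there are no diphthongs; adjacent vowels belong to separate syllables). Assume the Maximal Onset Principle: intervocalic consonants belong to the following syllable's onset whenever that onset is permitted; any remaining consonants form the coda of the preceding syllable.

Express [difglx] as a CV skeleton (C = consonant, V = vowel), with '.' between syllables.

Vowels present: i, x; each is a nucleus, giving 2 syllables.
Between /i/ (V1) and /x/ (V2): cluster /fgl/ — the longest permitted-onset suffix is /gl/; onset = /gl/, preceding coda = /f/.
Result: dif.glx.
Mapping each syllable to C/V: /dif/ → CVC, /glx/ → CCV.

CVC.CCV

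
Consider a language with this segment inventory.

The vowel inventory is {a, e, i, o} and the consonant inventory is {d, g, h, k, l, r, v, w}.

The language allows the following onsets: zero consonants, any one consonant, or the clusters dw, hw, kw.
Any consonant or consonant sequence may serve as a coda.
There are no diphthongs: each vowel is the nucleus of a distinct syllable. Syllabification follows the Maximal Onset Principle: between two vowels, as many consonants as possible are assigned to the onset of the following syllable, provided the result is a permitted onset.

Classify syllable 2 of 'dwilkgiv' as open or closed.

The vowels are i, i — 2 nuclei, so 2 syllables.
/i…i/ gap (V1→V2): /lkg/ — longest licit onset from the right is /g/, leaving /lk/ as coda.
Syllabification: dwilk.giv.
Syllable 2 is /giv/ with coda /v/, so it is closed.

closed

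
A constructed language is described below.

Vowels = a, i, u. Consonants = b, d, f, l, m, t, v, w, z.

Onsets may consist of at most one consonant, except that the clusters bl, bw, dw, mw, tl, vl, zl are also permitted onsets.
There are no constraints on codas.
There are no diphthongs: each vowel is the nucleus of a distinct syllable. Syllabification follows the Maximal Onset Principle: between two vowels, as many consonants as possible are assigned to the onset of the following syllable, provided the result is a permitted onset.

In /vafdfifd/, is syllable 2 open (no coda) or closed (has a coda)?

Nuclei (vowels): a, i → 2 syllables.
σ1/σ2 boundary: /fdf/ — longest licit onset from the right is /f/, leaving /fd/ as coda.
So the parse is vafd.fifd.
Syllable 2 is /fifd/ with coda /fd/, so it is closed.

closed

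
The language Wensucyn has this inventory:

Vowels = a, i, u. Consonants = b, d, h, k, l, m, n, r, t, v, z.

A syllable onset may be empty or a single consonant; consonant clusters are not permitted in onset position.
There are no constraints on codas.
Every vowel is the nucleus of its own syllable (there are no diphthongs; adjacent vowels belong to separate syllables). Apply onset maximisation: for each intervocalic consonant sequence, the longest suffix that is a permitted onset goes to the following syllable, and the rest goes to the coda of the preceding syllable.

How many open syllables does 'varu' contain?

2

The vowels are a, u — 2 nuclei, so 2 syllables.
Between /a/ (V1) and /u/ (V2): /r/ is a single consonant, so it becomes the next onset.
Result: va.ru.
Classifying each syllable: /va/ (open), /ru/ (open).
Open syllables: 2.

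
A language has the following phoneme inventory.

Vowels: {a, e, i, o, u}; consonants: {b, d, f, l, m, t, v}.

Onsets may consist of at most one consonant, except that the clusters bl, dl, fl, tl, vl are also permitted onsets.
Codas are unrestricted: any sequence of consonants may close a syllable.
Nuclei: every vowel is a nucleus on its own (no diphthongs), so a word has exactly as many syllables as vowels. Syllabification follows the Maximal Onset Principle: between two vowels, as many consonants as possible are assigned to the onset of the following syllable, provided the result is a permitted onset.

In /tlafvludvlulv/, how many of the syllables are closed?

3

Nuclei (vowels): a, u, u → 3 syllables.
V1 /a/ – V2 /u/: /fvl/ splits as /f/ + /vl/ (/vl/ is the longest suffix that is a licit onset).
V2 /u/ – V3 /u/: /dvl/; trying suffixes from longest down, /vl/ is the first permitted one, so coda /d/ | onset /vl/.
Result: tlaf.vlud.vlulv.
Classifying each syllable: /tlaf/ (closed), /vlud/ (closed), /vlulv/ (closed).
Closed syllables: 3.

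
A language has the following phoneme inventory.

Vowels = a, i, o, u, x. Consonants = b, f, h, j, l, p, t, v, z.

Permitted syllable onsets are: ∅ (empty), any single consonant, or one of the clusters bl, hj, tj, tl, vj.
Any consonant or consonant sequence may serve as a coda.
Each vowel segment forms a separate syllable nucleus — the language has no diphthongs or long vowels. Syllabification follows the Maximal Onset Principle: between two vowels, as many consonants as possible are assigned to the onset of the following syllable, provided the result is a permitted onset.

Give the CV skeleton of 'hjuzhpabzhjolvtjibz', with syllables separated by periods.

CCVCC.CVCC.CCVCC.CCVCC

Vowels present: u, a, o, i; each is a nucleus, giving 4 syllables.
/u…a/ gap (V1→V2): /zhp/ — longest licit onset from the right is /p/, leaving /zh/ as coda.
/a…o/ gap (V2→V3): /bzhj/; trying suffixes from longest down, /hj/ is the first permitted one, so coda /bz/ | onset /hj/.
/o…i/ gap (V3→V4): /lvtj/ — longest licit onset from the right is /tj/, leaving /lv/ as coda.
Result: hjuzh.pabz.hjolv.tjibz.
Mapping each syllable to C/V: /hjuzh/ → CCVCC, /pabz/ → CVCC, /hjolv/ → CCVCC, /tjibz/ → CCVCC.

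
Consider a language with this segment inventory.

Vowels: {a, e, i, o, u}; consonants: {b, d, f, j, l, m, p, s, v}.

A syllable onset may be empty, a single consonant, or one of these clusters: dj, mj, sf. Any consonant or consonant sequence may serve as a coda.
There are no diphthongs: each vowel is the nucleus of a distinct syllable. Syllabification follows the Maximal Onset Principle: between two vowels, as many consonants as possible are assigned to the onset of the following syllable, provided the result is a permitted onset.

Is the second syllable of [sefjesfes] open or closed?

open

Vowels present: e, e, e; each is a nucleus, giving 3 syllables.
σ1/σ2 boundary: /fj/ — longest licit onset from the right is /j/, leaving /f/ as coda.
σ2/σ3 boundary: /sf/ — entire cluster is a permitted onset → onset /sf/, coda ∅.
Syllabification: sef.je.sfes.
Syllable 2 is /je/; it ends in its nucleus with no coda, so it is open.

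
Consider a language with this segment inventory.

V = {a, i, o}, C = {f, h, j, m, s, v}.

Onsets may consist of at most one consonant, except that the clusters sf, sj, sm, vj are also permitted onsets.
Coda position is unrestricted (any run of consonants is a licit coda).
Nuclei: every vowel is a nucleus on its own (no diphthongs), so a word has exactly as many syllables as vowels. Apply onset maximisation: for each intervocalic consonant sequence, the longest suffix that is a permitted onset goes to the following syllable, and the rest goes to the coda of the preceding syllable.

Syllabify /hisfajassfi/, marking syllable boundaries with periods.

Nuclei (vowels): i, a, a, i → 4 syllables.
σ1/σ2 boundary: cluster /sf/ — /sf/ is itself a permitted onset, so the whole cluster goes right; preceding coda = ∅.
σ2/σ3 boundary: /j/ → onset of the next syllable (single consonants are always licit onsets).
σ3/σ4 boundary: /ssf/ — longest licit onset from the right is /sf/, leaving /s/ as coda.

hi.sfa.jas.sfi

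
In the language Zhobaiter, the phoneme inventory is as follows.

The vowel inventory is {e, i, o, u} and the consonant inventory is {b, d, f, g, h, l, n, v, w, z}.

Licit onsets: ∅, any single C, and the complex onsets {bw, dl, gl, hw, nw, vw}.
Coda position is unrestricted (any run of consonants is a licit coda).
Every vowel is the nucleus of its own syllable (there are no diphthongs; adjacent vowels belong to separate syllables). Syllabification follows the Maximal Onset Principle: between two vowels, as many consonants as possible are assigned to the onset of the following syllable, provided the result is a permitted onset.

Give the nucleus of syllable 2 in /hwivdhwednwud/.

e

The vowels are i, e, u — 3 nuclei, so 3 syllables.
The second nucleus (vowel 2 from the left) is /e/.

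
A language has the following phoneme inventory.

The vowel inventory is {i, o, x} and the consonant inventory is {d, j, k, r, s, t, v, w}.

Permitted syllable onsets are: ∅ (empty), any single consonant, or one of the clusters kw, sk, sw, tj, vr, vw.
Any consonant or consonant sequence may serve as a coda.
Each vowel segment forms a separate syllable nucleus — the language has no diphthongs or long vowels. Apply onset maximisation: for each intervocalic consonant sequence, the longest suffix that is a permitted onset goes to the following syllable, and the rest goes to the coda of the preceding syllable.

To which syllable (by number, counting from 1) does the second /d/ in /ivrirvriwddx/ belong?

Nuclei (vowels): i, i, i, x → 4 syllables.
Between /i/ (V1) and /i/ (V2): cluster /vr/ — /vr/ is itself a permitted onset, so the whole cluster goes right; preceding coda = ∅.
Between /i/ (V2) and /i/ (V3): /rvr/ splits as /r/ + /vr/ (/vr/ is the longest suffix that is a licit onset).
Between /i/ (V3) and /x/ (V4): cluster /wdd/ — the longest permitted-onset suffix is /d/; onset = /d/, preceding coda = /wd/.
Putting it together: i.vrir.vriwd.dx.
The second /d/ is in the onset of syllable 4 (/dx/).

4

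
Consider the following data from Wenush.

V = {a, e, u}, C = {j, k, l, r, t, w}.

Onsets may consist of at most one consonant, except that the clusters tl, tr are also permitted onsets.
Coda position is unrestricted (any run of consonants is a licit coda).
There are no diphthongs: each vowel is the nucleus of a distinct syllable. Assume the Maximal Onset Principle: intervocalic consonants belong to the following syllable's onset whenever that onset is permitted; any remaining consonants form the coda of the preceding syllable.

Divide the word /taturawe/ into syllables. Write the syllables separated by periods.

ta.tu.ra.we

Vowels present: a, u, a, e; each is a nucleus, giving 4 syllables.
σ1/σ2 boundary: just /t/ — single C goes to the following onset.
σ2/σ3 boundary: /r/ is a single consonant, so it becomes the next onset.
σ3/σ4 boundary: /w/ is a single consonant, so it becomes the next onset.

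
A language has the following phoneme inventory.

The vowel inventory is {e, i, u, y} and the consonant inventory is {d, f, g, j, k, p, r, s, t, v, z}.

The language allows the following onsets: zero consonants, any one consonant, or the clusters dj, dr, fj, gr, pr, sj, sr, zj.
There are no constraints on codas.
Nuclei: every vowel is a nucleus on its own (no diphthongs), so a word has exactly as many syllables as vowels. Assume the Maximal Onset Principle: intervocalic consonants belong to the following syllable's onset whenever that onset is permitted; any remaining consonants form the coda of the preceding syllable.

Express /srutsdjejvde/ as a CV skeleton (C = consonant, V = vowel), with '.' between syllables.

Nuclei (vowels): u, e, e → 3 syllables.
Between /u/ (V1) and /e/ (V2): cluster /tsdj/ — the longest permitted-onset suffix is /dj/; onset = /dj/, preceding coda = /ts/.
Between /e/ (V2) and /e/ (V3): /jvd/; trying suffixes from longest down, /d/ is the first permitted one, so coda /jv/ | onset /d/.
Syllabification: sruts.djejv.de.
Mapping each syllable to C/V: /sruts/ → CCVCC, /djejv/ → CCVCC, /de/ → CV.

CCVCC.CCVCC.CV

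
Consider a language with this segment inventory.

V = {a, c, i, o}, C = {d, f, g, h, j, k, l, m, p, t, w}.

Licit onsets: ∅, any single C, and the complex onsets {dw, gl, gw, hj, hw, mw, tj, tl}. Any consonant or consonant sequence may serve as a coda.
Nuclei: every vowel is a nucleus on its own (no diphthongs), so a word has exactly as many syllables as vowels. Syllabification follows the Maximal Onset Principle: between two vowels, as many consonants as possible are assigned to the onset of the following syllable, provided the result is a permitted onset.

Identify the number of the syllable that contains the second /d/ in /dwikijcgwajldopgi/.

5

Nuclei (vowels): i, i, c, a, o, i → 6 syllables.
V1 /i/ – V2 /i/: just /k/ — single C goes to the following onset.
V2 /i/ – V3 /c/: /j/ is a single consonant, so it becomes the next onset.
V3 /c/ – V4 /a/: /gw/ is a licit onset in full, so it all attaches to the next syllable.
V4 /a/ – V5 /o/: cluster /jld/ — the longest permitted-onset suffix is /d/; onset = /d/, preceding coda = /jl/.
V5 /o/ – V6 /i/: /pg/ splits as /p/ + /g/ (/g/ is the longest suffix that is a licit onset).
Putting it together: dwi.ki.jc.gwajl.dop.gi.
The second /d/ is in the onset of syllable 5 (/dop/).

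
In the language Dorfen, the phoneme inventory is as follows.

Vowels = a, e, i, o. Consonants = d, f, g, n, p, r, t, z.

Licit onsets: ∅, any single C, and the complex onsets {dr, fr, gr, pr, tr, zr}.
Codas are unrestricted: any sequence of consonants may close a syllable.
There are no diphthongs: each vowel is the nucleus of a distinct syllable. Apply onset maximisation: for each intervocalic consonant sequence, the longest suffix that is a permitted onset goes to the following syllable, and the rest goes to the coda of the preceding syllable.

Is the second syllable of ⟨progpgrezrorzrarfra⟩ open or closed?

Vowels present: o, e, o, a, a; each is a nucleus, giving 5 syllables.
/o…e/ gap (V1→V2): /gpgr/ splits as /gp/ + /gr/ (/gr/ is the longest suffix that is a licit onset).
/e…o/ gap (V2→V3): cluster /zr/ — /zr/ is itself a permitted onset, so the whole cluster goes right; preceding coda = ∅.
/o…a/ gap (V3→V4): /rzr/ splits as /r/ + /zr/ (/zr/ is the longest suffix that is a licit onset).
/a…a/ gap (V4→V5): /rfr/ splits as /r/ + /fr/ (/fr/ is the longest suffix that is a licit onset).
Result: progp.gre.zror.zrar.fra.
Syllable 2 is /gre/; it ends in its nucleus with no coda, so it is open.

open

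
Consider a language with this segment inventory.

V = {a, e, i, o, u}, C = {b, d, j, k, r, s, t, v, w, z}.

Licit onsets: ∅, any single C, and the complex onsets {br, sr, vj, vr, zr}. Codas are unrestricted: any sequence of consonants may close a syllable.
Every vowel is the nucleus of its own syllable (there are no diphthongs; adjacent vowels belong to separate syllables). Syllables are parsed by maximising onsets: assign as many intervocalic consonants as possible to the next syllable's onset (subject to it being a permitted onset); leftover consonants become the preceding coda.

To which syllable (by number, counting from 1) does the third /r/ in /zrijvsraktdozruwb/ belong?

The vowels are i, a, o, u — 4 nuclei, so 4 syllables.
V1 /i/ – V2 /a/: cluster /jvsr/ — the longest permitted-onset suffix is /sr/; onset = /sr/, preceding coda = /jv/.
V2 /a/ – V3 /o/: /ktd/ splits as /kt/ + /d/ (/d/ is the longest suffix that is a licit onset).
V3 /o/ – V4 /u/: /zr/ is a licit onset in full, so it all attaches to the next syllable.
So the parse is zrijv.srakt.do.zruwb.
The third /r/ is in the onset of syllable 4 (/zruwb/).

4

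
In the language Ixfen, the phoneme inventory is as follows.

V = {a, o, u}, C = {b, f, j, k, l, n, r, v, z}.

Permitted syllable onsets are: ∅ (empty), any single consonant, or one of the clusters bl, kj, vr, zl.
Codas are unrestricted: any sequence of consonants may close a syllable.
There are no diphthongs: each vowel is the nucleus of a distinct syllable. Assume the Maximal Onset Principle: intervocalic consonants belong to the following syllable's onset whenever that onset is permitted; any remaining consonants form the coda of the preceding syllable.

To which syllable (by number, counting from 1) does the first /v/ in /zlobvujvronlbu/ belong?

2

The vowels are o, u, o, u — 4 nuclei, so 4 syllables.
/o…u/ gap (V1→V2): /bv/ — longest licit onset from the right is /v/, leaving /b/ as coda.
/u…o/ gap (V2→V3): /jvr/ — longest licit onset from the right is /vr/, leaving /j/ as coda.
/o…u/ gap (V3→V4): /nlb/ — longest licit onset from the right is /b/, leaving /nl/ as coda.
Syllabification: zlob.vuj.vronl.bu.
The first /v/ is in the onset of syllable 2 (/vuj/).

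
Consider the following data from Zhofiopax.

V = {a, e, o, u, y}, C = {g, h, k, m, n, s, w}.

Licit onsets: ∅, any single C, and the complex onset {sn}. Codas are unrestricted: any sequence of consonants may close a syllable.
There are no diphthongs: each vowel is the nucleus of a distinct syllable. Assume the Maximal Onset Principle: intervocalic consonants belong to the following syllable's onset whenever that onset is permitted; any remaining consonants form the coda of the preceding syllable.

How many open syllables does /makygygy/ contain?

The vowels are a, y, y, y — 4 nuclei, so 4 syllables.
Between /a/ (V1) and /y/ (V2): /k/ is a single consonant, so it becomes the next onset.
Between /y/ (V2) and /y/ (V3): just /g/ — single C goes to the following onset.
Between /y/ (V3) and /y/ (V4): /g/ → onset of the next syllable (single consonants are always licit onsets).
Result: ma.ky.gy.gy.
Classifying each syllable: /ma/ (open), /ky/ (open), /gy/ (open), /gy/ (open).
Open syllables: 4.

4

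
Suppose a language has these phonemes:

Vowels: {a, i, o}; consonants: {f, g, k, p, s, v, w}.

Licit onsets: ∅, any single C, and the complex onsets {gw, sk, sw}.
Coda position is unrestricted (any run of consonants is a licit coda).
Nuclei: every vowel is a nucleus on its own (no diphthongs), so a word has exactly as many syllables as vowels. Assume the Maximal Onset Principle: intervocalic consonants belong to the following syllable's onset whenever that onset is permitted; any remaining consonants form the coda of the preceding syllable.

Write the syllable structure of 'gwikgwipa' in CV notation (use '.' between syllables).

CCVC.CCV.CV

Nuclei (vowels): i, i, a → 3 syllables.
/i…i/ gap (V1→V2): cluster /kgw/ — the longest permitted-onset suffix is /gw/; onset = /gw/, preceding coda = /k/.
/i…a/ gap (V2→V3): /p/ → onset of the next syllable (single consonants are always licit onsets).
Putting it together: gwik.gwi.pa.
Mapping each syllable to C/V: /gwik/ → CCVC, /gwi/ → CCV, /pa/ → CV.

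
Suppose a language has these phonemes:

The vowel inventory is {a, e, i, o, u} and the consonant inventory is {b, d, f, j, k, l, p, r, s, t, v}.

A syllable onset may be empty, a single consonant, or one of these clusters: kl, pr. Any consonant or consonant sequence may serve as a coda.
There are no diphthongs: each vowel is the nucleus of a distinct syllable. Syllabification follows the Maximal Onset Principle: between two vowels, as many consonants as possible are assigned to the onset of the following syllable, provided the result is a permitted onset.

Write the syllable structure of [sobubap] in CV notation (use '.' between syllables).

Nuclei (vowels): o, u, a → 3 syllables.
V1 /o/ – V2 /u/: /b/ → onset of the next syllable (single consonants are always licit onsets).
V2 /u/ – V3 /a/: /b/ → onset of the next syllable (single consonants are always licit onsets).
Result: so.bu.bap.
Mapping each syllable to C/V: /so/ → CV, /bu/ → CV, /bap/ → CVC.

CV.CV.CVC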